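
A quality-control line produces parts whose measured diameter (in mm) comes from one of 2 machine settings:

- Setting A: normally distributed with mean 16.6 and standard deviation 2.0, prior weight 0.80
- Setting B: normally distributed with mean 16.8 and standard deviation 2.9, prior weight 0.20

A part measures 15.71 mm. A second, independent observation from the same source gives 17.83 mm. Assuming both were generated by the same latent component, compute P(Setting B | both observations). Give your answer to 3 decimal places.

0.122

Posterior ∝ prior × likelihood, so P(k | x) ∝ P(Z=k) f_k(x); normalise over all components.
Since both observations come from the same component, the likelihood for component k is f_k(x₁)·f_k(x₂).
  f_A = [0.180667] × [0.165101] = 0.0298283
  f_B = [0.128184] × [0.129157] = 0.016556
Prior × likelihood for each component:
  P(Z=A)·f_A = 0.80 × 0.0298283 = 0.0238627
  P(Z=B)·f_B = 0.20 × 0.016556 = 0.00331119
Sum: 0.0238627 + 0.00331119 = 0.0271739
P(Setting B | x₁, x₂) = 0.00331119 / 0.0271739 ≈ 0.122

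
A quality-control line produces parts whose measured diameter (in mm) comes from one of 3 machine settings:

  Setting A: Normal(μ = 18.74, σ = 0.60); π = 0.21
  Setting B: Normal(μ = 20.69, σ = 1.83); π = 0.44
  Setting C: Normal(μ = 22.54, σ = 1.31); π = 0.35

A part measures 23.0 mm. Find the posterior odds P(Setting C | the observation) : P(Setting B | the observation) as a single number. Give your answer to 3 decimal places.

2.318

The posterior odds equal the prior odds times the likelihood ratio: (P(Z=i)/P(Z=j))·(f_i(x)/f_j(x)).
Evaluate each component's likelihood at the observed value:
  p_A = (1/(0.60·√(2π)))·exp(−(23.0−18.74)²/(2·0.60²)) = 0.664904·exp(-25.20500) = 7.52257e-12
  p_B = (1/(1.83·√(2π)))·exp(−(23.0−20.69)²/(2·1.83²)) = 0.218001·exp(-0.79669) = 0.0982786
  p_C = (1/(1.31·√(2π)))·exp(−(23.0−22.54)²/(2·1.31²)) = 0.304536·exp(-0.06165) = 0.286328
Odds = (0.35/0.44) × (0.286328/0.0982786) = 0.795455 × 2.91343 ≈ 2.318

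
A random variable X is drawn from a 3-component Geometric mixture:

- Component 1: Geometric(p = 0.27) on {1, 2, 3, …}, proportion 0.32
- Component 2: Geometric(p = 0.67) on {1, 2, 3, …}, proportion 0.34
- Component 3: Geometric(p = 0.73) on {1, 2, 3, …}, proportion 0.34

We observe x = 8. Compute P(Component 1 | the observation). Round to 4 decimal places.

Apply Bayes' rule: the posterior for each component is proportional to its prior times its likelihood at x.
Component likelihoods at x = 8:
  L_1 = 0.27·(1−0.27)^7 = 0.27·0.110474 = 0.029828
  L_2 = 0.67·(1−0.67)^7 = 0.67·0.000426184 = 0.000285544
  L_3 = 0.73·(1−0.73)^7 = 0.73·0.000104604 = 7.63606e-05
Unnormalised posteriors:
  P(Z=1)·L_1 = 0.32 × 0.029828 = 0.00954495
  P(Z=2)·L_2 = 0.34 × 0.000285544 = 9.70848e-05
  P(Z=3)·L_3 = 0.34 × 7.63606e-05 = 2.59626e-05
Denominator: 0.00954495 + 9.70848e-05 + 2.59626e-05 = 0.009668
P(Component 1 | data) ≈ 0.9873

0.9873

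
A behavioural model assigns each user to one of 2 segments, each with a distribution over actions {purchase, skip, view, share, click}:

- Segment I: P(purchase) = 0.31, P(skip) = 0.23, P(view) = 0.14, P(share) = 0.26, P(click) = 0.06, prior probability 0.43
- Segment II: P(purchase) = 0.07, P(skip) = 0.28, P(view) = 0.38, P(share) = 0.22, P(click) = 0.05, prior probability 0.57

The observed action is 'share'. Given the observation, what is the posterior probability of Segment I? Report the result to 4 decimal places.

P(component k | x) = π_k·f_k(x) / marginal(x), where marginal(x) = Σ_j π_j·f_j(x).
Categorical probabilities:
  f_I = P(share | comp) = 0.26
  f_II = P(share | comp) = 0.22
Unnormalised posteriors:
  π_I·f_I = 0.43 × 0.26 = 0.1118
  π_II·f_II = 0.57 × 0.22 = 0.1254
Sum: 0.1118 + 0.1254 = 0.2372
P(Segment I | 'share') = 0.1118 / 0.2372 ≈ 0.4713

0.4713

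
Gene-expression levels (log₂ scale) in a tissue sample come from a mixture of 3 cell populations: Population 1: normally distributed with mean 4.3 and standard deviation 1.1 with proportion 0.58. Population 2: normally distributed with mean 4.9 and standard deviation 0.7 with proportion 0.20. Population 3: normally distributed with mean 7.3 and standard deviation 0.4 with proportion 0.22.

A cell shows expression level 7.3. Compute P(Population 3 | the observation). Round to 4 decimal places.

By Bayes' theorem, P(k | x) = π_k f_k(x) / Σ_j π_j f_j(x).
Component likelihoods at x = 7.3:
  f_1 = 0.00879777
  f_2 = 0.0015967
  f_3 = 0.997356
Multiply by the mixture weights:
  π_1·f_1 = 0.58 × 0.00879777 = 0.00510271
  π_2·f_2 = 0.20 × 0.0015967 = 0.000319341
  π_3·f_3 = 0.22 × 0.997356 = 0.219418
Marginal: 0.00510271 + 0.000319341 + 0.219418 = 0.22484
So the posterior for Population 3 is 0.219418 / 0.22484 ≈ 0.9759.

0.9759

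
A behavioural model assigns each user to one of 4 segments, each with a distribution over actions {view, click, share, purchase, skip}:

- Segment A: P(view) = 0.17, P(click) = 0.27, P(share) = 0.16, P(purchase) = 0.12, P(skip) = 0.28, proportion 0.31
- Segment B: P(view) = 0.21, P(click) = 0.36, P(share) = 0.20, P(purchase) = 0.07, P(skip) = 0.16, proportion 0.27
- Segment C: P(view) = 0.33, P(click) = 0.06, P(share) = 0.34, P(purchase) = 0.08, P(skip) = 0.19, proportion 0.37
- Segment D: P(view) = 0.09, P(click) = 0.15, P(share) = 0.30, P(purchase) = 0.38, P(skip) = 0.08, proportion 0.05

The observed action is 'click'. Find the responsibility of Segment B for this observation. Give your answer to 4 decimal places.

0.4615

Posterior ∝ prior × likelihood, so P(k | x) ∝ w_k f_k(x); normalise over all components.
Evaluate each component's likelihood at the observed value:
  f_A = P(click | comp) = 0.27
  f_B = P(click | comp) = 0.36
  f_C = P(click | comp) = 0.06
  f_D = P(click | comp) = 0.15
Weight by the priors:
  w_A·f_A = 0.31 × 0.27 = 0.0837
  w_B·f_B = 0.27 × 0.36 = 0.0972
  w_C·f_C = 0.37 × 0.06 = 0.0222
  w_D·f_D = 0.05 × 0.15 = 0.0075
Marginal: 0.0837 + 0.0972 + 0.0222 + 0.0075 = 0.2106
Responsibility of Segment B: 0.0972 / 0.2106 ≈ 0.4615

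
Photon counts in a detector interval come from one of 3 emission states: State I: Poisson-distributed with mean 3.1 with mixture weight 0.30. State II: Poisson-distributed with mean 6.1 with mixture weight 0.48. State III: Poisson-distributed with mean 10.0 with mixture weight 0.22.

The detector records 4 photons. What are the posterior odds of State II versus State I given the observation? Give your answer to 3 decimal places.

1.194

Only the two components matter; the odds are (π_i f_i(x)) / (π_j f_j(x)).
Component likelihoods at x = 4 photons:
  L_I = e^(−3.1)·3.1^4/4! = 0.17335
  L_II = e^(−6.1)·6.1^4/4! = 0.129393
  L_III = e^(−10.0)·10.0^4/4! = 0.0189166
Posterior odds = (π_II·L_II) / (π_I·L_I) = (0.48·0.129393) / (0.30·0.17335) = 0.0621088 / 0.0520049 ≈ 1.194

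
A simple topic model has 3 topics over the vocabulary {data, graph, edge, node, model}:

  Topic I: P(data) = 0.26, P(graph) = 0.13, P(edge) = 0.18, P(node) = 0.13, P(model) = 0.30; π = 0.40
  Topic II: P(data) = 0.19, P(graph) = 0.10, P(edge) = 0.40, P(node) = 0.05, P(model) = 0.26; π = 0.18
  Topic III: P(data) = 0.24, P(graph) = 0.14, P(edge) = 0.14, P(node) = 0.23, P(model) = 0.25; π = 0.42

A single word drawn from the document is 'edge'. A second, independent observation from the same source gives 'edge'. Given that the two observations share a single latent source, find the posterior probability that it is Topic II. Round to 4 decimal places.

0.5761

P(component k | x) = w_k·f_k(x) / marginal(x), where marginal(x) = Σ_j w_j·f_j(x).
Since both observations come from the same component, the likelihood for component k is f_k(x₁)·f_k(x₂).
  L_I = [P(edge | comp) = 0.18] × [0.18] = 0.0324
  L_II = [P(edge | comp) = 0.40] × [0.4] = 0.16
  L_III = [P(edge | comp) = 0.14] × [0.14] = 0.0196
Weight by the priors:
  w_I·L_I = 0.40 × 0.0324 = 0.01296
  w_II·L_II = 0.18 × 0.16 = 0.0288
  w_III·L_III = 0.42 × 0.0196 = 0.008232
Normaliser: 0.01296 + 0.0288 + 0.008232 = 0.049992
So the posterior for Topic II is 0.0288 / 0.049992 ≈ 0.5761.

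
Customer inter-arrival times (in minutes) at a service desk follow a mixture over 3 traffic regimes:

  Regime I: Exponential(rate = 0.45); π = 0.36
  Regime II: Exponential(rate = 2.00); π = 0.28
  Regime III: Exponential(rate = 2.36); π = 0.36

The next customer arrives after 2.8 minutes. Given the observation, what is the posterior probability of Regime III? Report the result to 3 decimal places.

P(component k | x) = P(Z=k)·f_k(x) / marginal(x), where marginal(x) = Σ_j P(Z=j)·f_j(x).
Evaluate each component's likelihood at the observed value:
  p_I = 0.45·e^(−0.45·2.8) = 0.45·e^(−1.2600) = 0.127644
  p_II = 2.00·e^(−2.00·2.8) = 2.00·e^(−5.6000) = 0.00739573
  p_III = 2.36·e^(−2.36·2.8) = 2.36·e^(−6.6080) = 0.00318489
Unnormalised posteriors:
  P(Z=I)·p_I = 0.36 × 0.127644 = 0.045952
  P(Z=II)·p_II = 0.28 × 0.00739573 = 0.0020708
  P(Z=III)·p_III = 0.36 × 0.00318489 = 0.00114656
Denominator: 0.045952 + 0.0020708 + 0.00114656 = 0.0491693
P(Regime III | the observation) = 0.00114656 / 0.0491693 ≈ 0.023

0.023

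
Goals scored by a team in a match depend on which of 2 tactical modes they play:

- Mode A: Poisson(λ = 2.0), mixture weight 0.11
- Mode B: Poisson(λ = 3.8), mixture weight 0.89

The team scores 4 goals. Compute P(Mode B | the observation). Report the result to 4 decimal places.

P(component k | x) = π_k·f_k(x) / marginal(x), where marginal(x) = Σ_j π_j·f_j(x).
Poisson probabilities:
  f_A = e^(−2.0)·2.0^4/4! = 0.0902235
  f_B = e^(−3.8)·3.8^4/4! = 0.194359
Prior × likelihood for each component:
  π_A·f_A = 0.11 × 0.0902235 = 0.00992459
  π_B·f_B = 0.89 × 0.194359 = 0.172979
Evidence: 0.00992459 + 0.172979 = 0.182904
P(Mode B | x) = 0.172979 / 0.182904 ≈ 0.9457

0.9457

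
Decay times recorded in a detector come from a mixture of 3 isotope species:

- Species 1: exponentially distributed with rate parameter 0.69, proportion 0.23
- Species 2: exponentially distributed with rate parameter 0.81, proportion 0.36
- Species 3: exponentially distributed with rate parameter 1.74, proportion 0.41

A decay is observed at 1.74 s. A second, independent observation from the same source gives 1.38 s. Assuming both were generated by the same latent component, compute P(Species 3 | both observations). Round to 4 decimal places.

P(component k | x) = w_k·f_k(x) / marginal(x), where marginal(x) = Σ_j w_j·f_j(x).
Since both observations come from the same component, the likelihood for component k is f_k(x₁)·f_k(x₂).
  f_1 = [0.207699] × [0.266265] = 0.055303
  f_2 = [0.197875] × [0.264869] = 0.0524108
  f_3 = [0.0842712] × [0.15766] = 0.0132862
Prior × likelihood for each component:
  w_1·f_1 = 0.23 × 0.055303 = 0.0127197
  w_2·f_2 = 0.36 × 0.0524108 = 0.0188679
  w_3·f_3 = 0.41 × 0.0132862 = 0.00544734
Evidence: 0.0127197 + 0.0188679 + 0.00544734 = 0.0370349
P(Species 3 | data) ≈ 0.1471

0.1471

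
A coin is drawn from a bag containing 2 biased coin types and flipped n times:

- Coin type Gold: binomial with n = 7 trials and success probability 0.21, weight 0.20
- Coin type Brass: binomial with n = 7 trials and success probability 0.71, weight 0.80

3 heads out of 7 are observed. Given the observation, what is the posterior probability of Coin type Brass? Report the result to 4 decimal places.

Posterior ∝ prior × likelihood, so P(k | x) ∝ π_k f_k(x); normalise over all components.
Component likelihoods at x = 3 heads out of 7:
  p_Gold = C(7,3)·0.21^3·0.79^4 = 35·0.009261·0.389501 = 0.126251
  p_Brass = C(7,3)·0.71^3·0.29^4 = 35·0.357911·0.00707281 = 0.0886003
Weight by the priors:
  π_Gold·p_Gold = 0.20 × 0.126251 = 0.0252502
  π_Brass·p_Brass = 0.80 × 0.0886003 = 0.0708802
Normaliser: 0.0252502 + 0.0708802 = 0.0961304
P(Coin type Brass | 3 heads out of 7) ≈ 0.7373

0.7373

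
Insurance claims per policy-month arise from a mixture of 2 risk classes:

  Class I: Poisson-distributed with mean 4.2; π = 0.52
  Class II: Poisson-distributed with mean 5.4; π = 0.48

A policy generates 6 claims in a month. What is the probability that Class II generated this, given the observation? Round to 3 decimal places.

0.557

P(component k | x) = π_k·f_k(x) / marginal(x), where marginal(x) = Σ_j π_j·f_j(x).
Component likelihoods at x = 6 claims:
  p_I = e^(−4.2)·4.2^6/6! = 0.114321
  p_II = e^(−5.4)·5.4^6/6! = 0.155539
Multiply by the mixture weights:
  π_I·p_I = 0.52 × 0.114321 = 0.059447
  π_II·p_II = 0.48 × 0.155539 = 0.0746588
Denominator: 0.059447 + 0.0746588 = 0.134106
P(Class II | the observation) ≈ 0.557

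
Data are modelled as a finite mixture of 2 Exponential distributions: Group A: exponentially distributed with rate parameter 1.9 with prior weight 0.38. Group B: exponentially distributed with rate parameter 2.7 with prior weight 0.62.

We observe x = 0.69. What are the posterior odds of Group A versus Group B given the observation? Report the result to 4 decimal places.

0.7491

Only the two components matter; the odds are (P(Z=i) f_i(x)) / (P(Z=j) f_j(x)).
Component likelihoods at x = 0.69:
  p_A = 0.512146
  p_B = 0.419057
Posterior odds = (P(Z=A)·p_A) / (P(Z=B)·p_B) = (0.38·0.512146) / (0.62·0.419057) = 0.194615 / 0.259815 ≈ 0.7491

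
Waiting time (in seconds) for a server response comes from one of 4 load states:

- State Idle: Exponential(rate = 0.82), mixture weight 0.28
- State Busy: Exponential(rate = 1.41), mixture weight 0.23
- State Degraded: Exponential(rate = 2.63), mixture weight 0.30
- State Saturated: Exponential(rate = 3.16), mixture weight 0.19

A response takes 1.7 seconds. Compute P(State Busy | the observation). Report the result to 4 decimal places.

By Bayes' theorem, P(k | x) = π_k f_k(x) / Σ_j π_j f_j(x).
Component likelihoods at x = 1.7 seconds:
  p_Idle = 0.203426
  p_Busy = 0.128297
  p_Degraded = 0.0300763
  p_Saturated = 0.0146777
Multiply by the mixture weights:
  π_Idle·p_Idle = 0.28 × 0.203426 = 0.0569594
  π_Busy·p_Busy = 0.23 × 0.128297 = 0.0295082
  π_Degraded·p_Degraded = 0.30 × 0.0300763 = 0.0090229
  π_Saturated·p_Saturated = 0.19 × 0.0146777 = 0.00278876
Normaliser: 0.0569594 + 0.0295082 + 0.0090229 + 0.00278876 = 0.0982793
P(State Busy | 1.7 seconds) = 0.0295082 / 0.0982793 ≈ 0.3002

0.3002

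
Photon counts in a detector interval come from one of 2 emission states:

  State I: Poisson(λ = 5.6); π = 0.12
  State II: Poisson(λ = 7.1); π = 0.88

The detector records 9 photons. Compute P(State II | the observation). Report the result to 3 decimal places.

0.933

Apply Bayes' rule: the posterior for each component is proportional to its prior times its likelihood at x.
Evaluate each component's likelihood at the observed value:
  f_I = e^(−5.6)·5.6^9/9! = 0.0551925
  f_II = e^(−7.1)·7.1^9/9! = 0.104249
Unnormalised posteriors:
  P(Z=I)·f_I = 0.12 × 0.0551925 = 0.0066231
  P(Z=II)·f_II = 0.88 × 0.104249 = 0.091739
Evidence: 0.0066231 + 0.091739 = 0.0983621
P(State II | the observation) = 0.091739 / 0.0983621 ≈ 0.933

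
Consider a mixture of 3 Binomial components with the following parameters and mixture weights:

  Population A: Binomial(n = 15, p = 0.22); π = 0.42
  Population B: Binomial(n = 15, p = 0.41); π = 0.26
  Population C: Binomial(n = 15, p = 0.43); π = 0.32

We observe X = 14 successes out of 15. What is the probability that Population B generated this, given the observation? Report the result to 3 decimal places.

0.302

Posterior ∝ prior × likelihood, so P(k | x) ∝ π_k f_k(x); normalise over all components.
Binomial probabilities:
  p_A = 7.27953e-09
  p_B = 3.35674e-05
  p_C = 6.3172e-05
Weight by the priors:
  π_A·p_A = 0.42 × 7.27953e-09 = 3.0574e-09
  π_B·p_B = 0.26 × 3.35674e-05 = 8.72752e-06
  π_C·p_C = 0.32 × 6.3172e-05 = 2.0215e-05
Denominator: 3.0574e-09 + 8.72752e-06 + 2.0215e-05 = 2.89456e-05
P(Population B | data) = 8.72752e-06 / 2.89456e-05 ≈ 0.302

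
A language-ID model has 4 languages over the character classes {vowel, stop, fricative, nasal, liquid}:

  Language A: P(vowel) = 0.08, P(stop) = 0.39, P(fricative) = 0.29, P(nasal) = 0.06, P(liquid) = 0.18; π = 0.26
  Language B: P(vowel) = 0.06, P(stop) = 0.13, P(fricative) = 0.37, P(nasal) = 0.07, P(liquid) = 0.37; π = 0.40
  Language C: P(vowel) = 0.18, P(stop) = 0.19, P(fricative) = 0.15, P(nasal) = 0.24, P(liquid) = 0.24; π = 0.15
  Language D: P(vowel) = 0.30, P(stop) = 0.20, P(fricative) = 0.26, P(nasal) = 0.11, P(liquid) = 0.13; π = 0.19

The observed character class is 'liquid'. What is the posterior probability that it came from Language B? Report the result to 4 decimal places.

0.5793

By Bayes' theorem, P(k | x) = P(Z=k) f_k(x) / Σ_j P(Z=j) f_j(x).
Evaluate each component's likelihood at the observed value:
  f_A = P(liquid | comp) = 0.18
  f_B = P(liquid | comp) = 0.37
  f_C = P(liquid | comp) = 0.24
  f_D = P(liquid | comp) = 0.13
Prior × likelihood for each component:
  P(Z=A)·f_A = 0.26 × 0.18 = 0.0468
  P(Z=B)·f_B = 0.40 × 0.37 = 0.148
  P(Z=C)·f_C = 0.15 × 0.24 = 0.036
  P(Z=D)·f_D = 0.19 × 0.13 = 0.0247
Normaliser: 0.0468 + 0.148 + 0.036 + 0.0247 = 0.2555
P(Language B | 'liquid') = 0.148 / 0.2555 ≈ 0.5793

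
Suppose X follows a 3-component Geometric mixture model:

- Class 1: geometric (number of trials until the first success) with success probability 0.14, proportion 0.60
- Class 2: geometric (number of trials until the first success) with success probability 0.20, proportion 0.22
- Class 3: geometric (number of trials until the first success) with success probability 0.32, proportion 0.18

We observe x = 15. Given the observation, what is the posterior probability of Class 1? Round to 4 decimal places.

Apply Bayes' rule: the posterior for each component is proportional to its prior times its likelihood at x.
Evaluate each component's likelihood at the observed value:
  f_1 = 0.0169475
  f_2 = 0.00879609
  f_3 = 0.00144635
Unnormalised posteriors:
  P(Z=1)·f_1 = 0.60 × 0.0169475 = 0.0101685
  P(Z=2)·f_2 = 0.22 × 0.00879609 = 0.00193514
  P(Z=3)·f_3 = 0.18 × 0.00144635 = 0.000260344
Sum: 0.0101685 + 0.00193514 + 0.000260344 = 0.012364
P(Class 1 | the observation) = 0.0101685 / 0.012364 ≈ 0.8224

0.8224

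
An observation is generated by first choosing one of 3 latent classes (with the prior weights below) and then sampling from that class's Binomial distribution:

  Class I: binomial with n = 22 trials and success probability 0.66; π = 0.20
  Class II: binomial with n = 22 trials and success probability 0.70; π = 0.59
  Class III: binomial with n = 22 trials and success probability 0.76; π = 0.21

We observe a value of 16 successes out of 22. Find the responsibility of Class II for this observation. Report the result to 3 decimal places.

Posterior ∝ prior × likelihood, so P(k | x) ∝ P(Z=k) f_k(x); normalise over all components.
Component likelihoods at x = 16 successes out of 22:
  f_I = 0.149414
  f_II = 0.180763
  f_III = 0.176644
Unnormalised posteriors:
  P(Z=I)·f_I = 0.20 × 0.149414 = 0.0298828
  P(Z=II)·f_II = 0.59 × 0.180763 = 0.10665
  P(Z=III)·f_III = 0.21 × 0.176644 = 0.0370953
Normaliser: 0.0298828 + 0.10665 + 0.0370953 = 0.173629
P(Class II | x) ≈ 0.614

0.614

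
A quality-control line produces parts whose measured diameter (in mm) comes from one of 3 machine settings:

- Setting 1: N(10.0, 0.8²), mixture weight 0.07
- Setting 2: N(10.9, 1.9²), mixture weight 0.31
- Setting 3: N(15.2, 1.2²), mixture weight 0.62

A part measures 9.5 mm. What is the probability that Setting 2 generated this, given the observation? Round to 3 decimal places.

P(component k | x) = P(Z=k)·f_k(x) / marginal(x), where marginal(x) = Σ_j P(Z=j)·f_j(x).
Component likelihoods at x = 9.5 mm:
  p_1 = 0.410201
  p_2 = 0.160051
  p_3 = 4.19126e-06
Unnormalised posteriors:
  P(Z=1)·p_1 = 0.07 × 0.410201 = 0.0287141
  P(Z=2)·p_2 = 0.31 × 0.160051 = 0.0496159
  P(Z=3)·p_3 = 0.62 × 4.19126e-06 = 2.59858e-06
Normaliser: 0.0287141 + 0.0496159 + 2.59858e-06 = 0.0783326
P(Setting 2 | 9.5 mm) = 0.0496159 / 0.0783326 ≈ 0.633

0.633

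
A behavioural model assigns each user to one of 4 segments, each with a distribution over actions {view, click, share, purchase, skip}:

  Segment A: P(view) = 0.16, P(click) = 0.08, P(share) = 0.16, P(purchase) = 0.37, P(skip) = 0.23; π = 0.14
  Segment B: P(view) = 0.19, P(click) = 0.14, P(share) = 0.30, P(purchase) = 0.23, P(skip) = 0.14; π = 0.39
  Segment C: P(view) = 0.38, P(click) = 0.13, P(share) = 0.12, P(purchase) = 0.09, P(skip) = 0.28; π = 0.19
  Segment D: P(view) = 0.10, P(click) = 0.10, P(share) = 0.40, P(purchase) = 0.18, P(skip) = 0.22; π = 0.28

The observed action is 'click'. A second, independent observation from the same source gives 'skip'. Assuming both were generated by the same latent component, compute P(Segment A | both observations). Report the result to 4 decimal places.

0.1106

Posterior ∝ prior × likelihood, so P(k | x) ∝ π_k f_k(x); normalise over all components.
Since both observations come from the same component, the likelihood for component k is f_k(x₁)·f_k(x₂).
  L_A = [P(click | comp) = 0.08] × [0.23] = 0.0184
  L_B = [P(click | comp) = 0.14] × [0.14] = 0.0196
  L_C = [P(click | comp) = 0.13] × [0.28] = 0.0364
  L_D = [P(click | comp) = 0.10] × [0.22] = 0.022
Prior × likelihood for each component:
  π_A·L_A = 0.14 × 0.0184 = 0.002576
  π_B·L_B = 0.39 × 0.0196 = 0.007644
  π_C·L_C = 0.19 × 0.0364 = 0.006916
  π_D·L_D = 0.28 × 0.022 = 0.00616
Marginal: 0.002576 + 0.007644 + 0.006916 + 0.00616 = 0.023296
So the posterior for Segment A is 0.002576 / 0.023296 ≈ 0.1106.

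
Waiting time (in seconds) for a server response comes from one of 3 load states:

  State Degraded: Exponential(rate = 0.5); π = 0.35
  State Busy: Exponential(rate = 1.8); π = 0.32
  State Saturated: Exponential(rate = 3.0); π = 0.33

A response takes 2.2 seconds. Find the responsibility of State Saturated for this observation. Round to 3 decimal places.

0.019

Posterior ∝ prior × likelihood, so P(k | x) ∝ P(Z=k) f_k(x); normalise over all components.
Evaluate each component's likelihood at the observed value:
  f_Degraded = 0.166436
  f_Busy = 0.0343136
  f_Saturated = 0.0040811
Multiply by the mixture weights:
  P(Z=Degraded)·f_Degraded = 0.35 × 0.166436 = 0.0582524
  P(Z=Busy)·f_Busy = 0.32 × 0.0343136 = 0.0109804
  P(Z=Saturated)·f_Saturated = 0.33 × 0.0040811 = 0.00134676
Marginal: 0.0582524 + 0.0109804 + 0.00134676 = 0.0705796
P(State Saturated | 2.2 seconds) = 0.00134676 / 0.0705796 ≈ 0.019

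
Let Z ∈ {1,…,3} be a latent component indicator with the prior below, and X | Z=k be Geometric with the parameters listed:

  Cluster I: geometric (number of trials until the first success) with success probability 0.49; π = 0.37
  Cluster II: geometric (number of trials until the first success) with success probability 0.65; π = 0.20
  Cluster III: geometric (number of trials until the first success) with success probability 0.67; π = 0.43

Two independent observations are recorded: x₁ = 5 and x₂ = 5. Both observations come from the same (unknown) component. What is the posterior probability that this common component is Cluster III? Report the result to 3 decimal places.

0.060

Posterior ∝ prior × likelihood, so P(k | x) ∝ π_k f_k(x); normalise over all components.
Since both observations come from the same component, the likelihood for component k is f_k(x₁)·f_k(x₂).
  p_I = [0.49·(1−0.49)^4 = 0.49·0.067652 = 0.0331495] × [0.0331495] = 0.00109889
  p_II = [0.65·(1−0.65)^4 = 0.65·0.0150062 = 0.00975406] × [0.00975406] = 9.51417e-05
  p_III = [0.67·(1−0.67)^4 = 0.67·0.0118592 = 0.00794567] × [0.00794567] = 6.31337e-05
Unnormalised posteriors:
  π_I·p_I = 0.37 × 0.00109889 = 0.000406589
  π_II·p_II = 0.20 × 9.51417e-05 = 1.90283e-05
  π_III·p_III = 0.43 × 6.31337e-05 = 2.71475e-05
Marginal: 0.000406589 + 1.90283e-05 + 2.71475e-05 = 0.000452765
So the posterior for Cluster III is 2.71475e-05 / 0.000452765 ≈ 0.060.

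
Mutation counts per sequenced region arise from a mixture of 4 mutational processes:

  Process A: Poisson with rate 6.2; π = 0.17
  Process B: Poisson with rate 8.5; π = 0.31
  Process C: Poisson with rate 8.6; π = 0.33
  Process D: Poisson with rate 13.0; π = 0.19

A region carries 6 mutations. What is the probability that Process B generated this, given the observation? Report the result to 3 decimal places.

0.340

Apply Bayes' rule: the posterior for each component is proportional to its prior times its likelihood at x.
Poisson probabilities:
  p_A = e^(−6.2)·6.2^6/6! = 0.1601
  p_B = e^(−8.5)·8.5^6/6! = 0.106581
  p_C = e^(−8.6)·8.6^6/6! = 0.103449
  p_D = e^(−13.0)·13.0^6/6! = 0.015153
Weight by the priors:
  π_A·p_A = 0.17 × 0.1601 = 0.027217
  π_B·p_B = 0.31 × 0.106581 = 0.03304
  π_C·p_C = 0.33 × 0.103449 = 0.0341381
  π_D·p_D = 0.19 × 0.015153 = 0.00287907
Normaliser: 0.027217 + 0.03304 + 0.0341381 + 0.00287907 = 0.0972742
Responsibility of Process B: 0.03304 / 0.0972742 ≈ 0.340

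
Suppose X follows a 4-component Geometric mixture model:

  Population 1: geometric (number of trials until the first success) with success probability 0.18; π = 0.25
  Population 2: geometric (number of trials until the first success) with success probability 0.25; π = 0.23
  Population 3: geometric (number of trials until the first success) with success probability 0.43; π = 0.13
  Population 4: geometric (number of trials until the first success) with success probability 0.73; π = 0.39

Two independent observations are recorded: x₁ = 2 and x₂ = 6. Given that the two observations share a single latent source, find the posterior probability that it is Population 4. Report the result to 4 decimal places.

Posterior ∝ prior × likelihood, so P(k | x) ∝ π_k f_k(x); normalise over all components.
Since both observations come from the same component, the likelihood for component k is f_k(x₁)·f_k(x₂).
  L_1 = [0.1476] × [0.0667332] = 0.00984982
  L_2 = [0.1875] × [0.0593262] = 0.0111237
  L_3 = [0.2451] × [0.0258728] = 0.00634141
  L_4 = [0.1971] × [0.00104747] = 0.000206456
Unnormalised posteriors:
  π_1·L_1 = 0.25 × 0.00984982 = 0.00246245
  π_2·L_2 = 0.23 × 0.0111237 = 0.00255844
  π_3·L_3 = 0.13 × 0.00634141 = 0.000824384
  π_4·L_4 = 0.39 × 0.000206456 = 8.0518e-05
Marginal: 0.00246245 + 0.00255844 + 0.000824384 + 8.0518e-05 = 0.0059258
P(Population 4 | x₁, x₂) ≈ 0.0136

0.0136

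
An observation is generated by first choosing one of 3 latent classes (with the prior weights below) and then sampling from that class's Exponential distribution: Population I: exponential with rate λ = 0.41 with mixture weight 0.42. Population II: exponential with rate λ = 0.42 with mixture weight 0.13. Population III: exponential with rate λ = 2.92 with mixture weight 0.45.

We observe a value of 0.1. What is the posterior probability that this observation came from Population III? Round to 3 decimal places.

P(component k | x) = π_k·f_k(x) / marginal(x), where marginal(x) = Σ_j π_j·f_j(x).
Evaluate each component's likelihood at the observed value:
  L_I = 0.39353
  L_II = 0.402725
  L_III = 2.18056
Weight by the priors:
  π_I·L_I = 0.42 × 0.39353 = 0.165283
  π_II·L_II = 0.13 × 0.402725 = 0.0523543
  π_III·L_III = 0.45 × 2.18056 = 0.981254
Denominator: 0.165283 + 0.0523543 + 0.981254 = 1.19889
P(Population III | 0.1) ≈ 0.818

0.818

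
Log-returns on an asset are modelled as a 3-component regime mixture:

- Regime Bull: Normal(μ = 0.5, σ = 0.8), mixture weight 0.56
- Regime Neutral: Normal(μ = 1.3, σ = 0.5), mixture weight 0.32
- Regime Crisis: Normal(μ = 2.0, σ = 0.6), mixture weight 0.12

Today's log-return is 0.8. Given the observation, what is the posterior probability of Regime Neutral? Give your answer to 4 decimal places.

0.3636

Posterior ∝ prior × likelihood, so P(k | x) ∝ π_k f_k(x); normalise over all components.
Component likelihoods at x = 0.8:
  p_Bull = (1/(0.8·√(2π)))·exp(−(0.8−0.5)²/(2·0.8²)) = 0.498678·exp(-0.07031) = 0.464819
  p_Neutral = (1/(0.5·√(2π)))·exp(−(0.8−1.3)²/(2·0.5²)) = 0.797885·exp(-0.50000) = 0.483941
  p_Crisis = (1/(0.6·√(2π)))·exp(−(0.8−2.0)²/(2·0.6²)) = 0.664904·exp(-2.00000) = 0.0899849
Unnormalised posteriors:
  π_Bull·p_Bull = 0.56 × 0.464819 = 0.260299
  π_Neutral·p_Neutral = 0.32 × 0.483941 = 0.154861
  π_Crisis·p_Crisis = 0.12 × 0.0899849 = 0.0107982
Sum: 0.260299 + 0.154861 + 0.0107982 = 0.425958
P(Regime Neutral | the observation) ≈ 0.3636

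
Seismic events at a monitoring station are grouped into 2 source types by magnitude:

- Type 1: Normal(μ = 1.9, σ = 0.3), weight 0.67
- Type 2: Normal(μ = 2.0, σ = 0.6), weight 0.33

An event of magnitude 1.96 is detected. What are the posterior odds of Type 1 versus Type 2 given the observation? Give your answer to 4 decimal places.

3.9891

Since P(k|x) ∝ P(Z=k) f_k(x), the posterior odds are P(Z=i) f_i(x) / (P(Z=j) f_j(x)).
Normal densities:
  L_1 = 1.30348
  L_2 = 0.663428
Odds = (0.67/0.33) × (1.30348/0.663428) = 2.0303 × 1.96476 ≈ 3.9891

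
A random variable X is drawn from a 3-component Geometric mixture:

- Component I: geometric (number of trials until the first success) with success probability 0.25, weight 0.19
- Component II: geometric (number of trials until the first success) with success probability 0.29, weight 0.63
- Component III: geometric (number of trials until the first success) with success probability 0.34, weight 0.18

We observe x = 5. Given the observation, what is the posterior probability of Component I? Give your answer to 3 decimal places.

P(component k | x) = P(Z=k)·f_k(x) / marginal(x), where marginal(x) = Σ_j P(Z=j)·f_j(x).
Component likelihoods at x = 5:
  p_I = 0.25·(1−0.25)^4 = 0.25·0.316406 = 0.0791016
  p_II = 0.29·(1−0.29)^4 = 0.29·0.254117 = 0.0736939
  p_III = 0.34·(1−0.34)^4 = 0.34·0.189747 = 0.0645141
Multiply by the mixture weights:
  P(Z=I)·p_I = 0.19 × 0.0791016 = 0.0150293
  P(Z=II)·p_II = 0.63 × 0.0736939 = 0.0464271
  P(Z=III)·p_III = 0.18 × 0.0645141 = 0.0116125
Normaliser: 0.0150293 + 0.0464271 + 0.0116125 = 0.073069
P(Component I | data) = 0.0150293 / 0.073069 ≈ 0.206

0.206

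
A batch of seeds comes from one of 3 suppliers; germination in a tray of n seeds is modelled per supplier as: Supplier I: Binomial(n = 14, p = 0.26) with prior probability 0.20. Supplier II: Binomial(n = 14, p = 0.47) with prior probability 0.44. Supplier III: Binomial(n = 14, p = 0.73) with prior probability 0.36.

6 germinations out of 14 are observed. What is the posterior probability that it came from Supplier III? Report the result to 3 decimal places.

0.042

Apply Bayes' rule: the posterior for each component is proportional to its prior times its likelihood at x.
Binomial probabilities:
  f_I = C(14,6)·0.26^6·0.74^8 = 3003·0.000308916·0.0899195 = 0.083416
  f_II = C(14,6)·0.47^6·0.53^8 = 3003·0.0107792·0.00622597 = 0.201535
  f_III = C(14,6)·0.73^6·0.27^8 = 3003·0.151334·2.8243e-05 = 0.0128352
Weight by the priors:
  P(Z=I)·f_I = 0.20 × 0.083416 = 0.0166832
  P(Z=II)·f_II = 0.44 × 0.201535 = 0.0886752
  P(Z=III)·f_III = 0.36 × 0.0128352 = 0.00462067
Marginal: 0.0166832 + 0.0886752 + 0.00462067 = 0.109979
So the posterior for Supplier III is 0.00462067 / 0.109979 ≈ 0.042.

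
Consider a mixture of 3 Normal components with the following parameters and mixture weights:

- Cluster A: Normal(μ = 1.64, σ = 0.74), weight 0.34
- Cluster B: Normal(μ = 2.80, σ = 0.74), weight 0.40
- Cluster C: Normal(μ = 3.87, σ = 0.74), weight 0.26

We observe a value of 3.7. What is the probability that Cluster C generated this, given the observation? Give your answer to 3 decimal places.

0.561

The responsibility of component k is w_k f_k(x) divided by Σ_j w_j f_j(x).
Normal densities:
  p_A = 0.011192
  p_B = 0.257323
  p_C = 0.525071
Weight by the priors:
  w_A·p_A = 0.34 × 0.011192 = 0.00380527
  w_B·p_B = 0.40 × 0.257323 = 0.102929
  w_C·p_C = 0.26 × 0.525071 = 0.136519
Normaliser: 0.00380527 + 0.102929 + 0.136519 = 0.243253
P(Cluster C | the observation) = 0.136519 / 0.243253 ≈ 0.561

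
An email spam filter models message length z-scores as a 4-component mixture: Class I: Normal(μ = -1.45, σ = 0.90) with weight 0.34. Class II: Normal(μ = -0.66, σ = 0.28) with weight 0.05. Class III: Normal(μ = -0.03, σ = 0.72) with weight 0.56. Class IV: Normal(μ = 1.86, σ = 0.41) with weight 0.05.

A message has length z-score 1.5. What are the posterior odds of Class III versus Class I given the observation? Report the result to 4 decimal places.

46.3507

The posterior odds equal the prior odds times the likelihood ratio: (P(Z=i)/P(Z=j))·(f_i(x)/f_j(x)).
Evaluate each component's likelihood at the observed value:
  f_I = (1/(0.90·√(2π)))·exp(−(1.5−-1.45)²/(2·0.90²)) = 0.443269·exp(-5.37191) = 0.00205909
  f_II = (1/(0.28·√(2π)))·exp(−(1.5−-0.66)²/(2·0.28²)) = 1.424794·exp(-29.75510) = 1.70324e-13
  f_III = (1/(0.72·√(2π)))·exp(−(1.5−-0.03)²/(2·0.72²)) = 0.554087·exp(-2.25781) = 0.0579458
  f_IV = (1/(0.41·√(2π)))·exp(−(1.5−1.86)²/(2·0.41²)) = 0.973030·exp(-0.38548) = 0.661778
Odds = (0.56/0.34) × (0.0579458/0.00205909) = 1.64706 × 28.1415 ≈ 46.3507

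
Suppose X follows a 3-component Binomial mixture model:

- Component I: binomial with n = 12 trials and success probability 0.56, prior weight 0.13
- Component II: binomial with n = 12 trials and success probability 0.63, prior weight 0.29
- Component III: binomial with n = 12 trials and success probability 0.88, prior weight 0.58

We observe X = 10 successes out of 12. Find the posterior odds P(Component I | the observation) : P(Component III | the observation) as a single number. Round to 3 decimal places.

0.033

Posterior odds = (P(Z=i) f_i(x)) / (P(Z=j) f_j(x)); the normalising sum cancels.
Evaluate each component's likelihood at the observed value:
  L_I = 0.0387552
  L_II = 0.0889924
  L_III = 0.264687
Odds = (0.13/0.58) × (0.0387552/0.264687) = 0.224138 × 0.146419 ≈ 0.033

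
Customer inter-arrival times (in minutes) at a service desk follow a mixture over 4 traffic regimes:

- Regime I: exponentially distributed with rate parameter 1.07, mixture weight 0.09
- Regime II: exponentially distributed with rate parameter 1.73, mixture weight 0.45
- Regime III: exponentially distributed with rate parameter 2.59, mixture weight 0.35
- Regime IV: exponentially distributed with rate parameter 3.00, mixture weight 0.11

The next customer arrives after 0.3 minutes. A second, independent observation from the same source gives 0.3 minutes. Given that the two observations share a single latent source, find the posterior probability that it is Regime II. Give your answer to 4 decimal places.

0.4004

P(component k | x) = π_k·f_k(x) / marginal(x), where marginal(x) = Σ_j π_j·f_j(x).
Since both observations come from the same component, the likelihood for component k is f_k(x₁)·f_k(x₂).
  p_I = [0.776203] × [0.776203] = 0.602491
  p_II = [1.02955] × [1.02955] = 1.05997
  p_III = [1.19084] × [1.19084] = 1.4181
  p_IV = [1.21971] × [1.21971] = 1.48769
Prior × likelihood for each component:
  π_I·p_I = 0.09 × 0.602491 = 0.0542242
  π_II·p_II = 0.45 × 1.05997 = 0.476988
  π_III·p_III = 0.35 × 1.4181 = 0.496334
  π_IV·p_IV = 0.11 × 1.48769 = 0.163646
Marginal: 0.0542242 + 0.476988 + 0.496334 + 0.163646 = 1.19119
Responsibility of Regime II: 0.476988 / 1.19119 ≈ 0.4004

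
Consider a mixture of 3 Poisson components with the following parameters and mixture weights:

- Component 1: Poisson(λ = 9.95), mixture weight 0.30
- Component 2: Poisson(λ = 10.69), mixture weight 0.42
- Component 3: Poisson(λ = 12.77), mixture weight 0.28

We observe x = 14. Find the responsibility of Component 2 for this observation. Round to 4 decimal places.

0.3919

The responsibility of component k is π_k f_k(x) divided by Σ_j π_j f_j(x).
Component likelihoods at x = 14:
  L_1 = e^(−9.95)·9.95^14/14! = 0.0510369
  L_2 = e^(−10.69)·10.69^14/14! = 0.066477
  L_3 = e^(−12.77)·12.77^14/14! = 0.100075
Unnormalised posteriors:
  π_1·L_1 = 0.30 × 0.0510369 = 0.0153111
  π_2·L_2 = 0.42 × 0.066477 = 0.0279203
  π_3·L_3 = 0.28 × 0.100075 = 0.0280209
Evidence: 0.0153111 + 0.0279203 + 0.0280209 = 0.0712523
Responsibility of Component 2: 0.0279203 / 0.0712523 ≈ 0.3919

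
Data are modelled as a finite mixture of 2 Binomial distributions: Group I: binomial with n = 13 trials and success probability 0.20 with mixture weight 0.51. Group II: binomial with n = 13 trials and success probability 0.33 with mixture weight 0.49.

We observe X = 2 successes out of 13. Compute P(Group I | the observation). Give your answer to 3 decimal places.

0.729

By Bayes' theorem, P(k | x) = w_k f_k(x) / Σ_j w_j f_j(x).
Binomial probabilities:
  f_I = 0.268006
  f_II = 0.10374
Prior × likelihood for each component:
  w_I·f_I = 0.51 × 0.268006 = 0.136683
  w_II·f_II = 0.49 × 0.10374 = 0.0508325
Denominator: 0.136683 + 0.0508325 = 0.187516
P(Group I | data) ≈ 0.729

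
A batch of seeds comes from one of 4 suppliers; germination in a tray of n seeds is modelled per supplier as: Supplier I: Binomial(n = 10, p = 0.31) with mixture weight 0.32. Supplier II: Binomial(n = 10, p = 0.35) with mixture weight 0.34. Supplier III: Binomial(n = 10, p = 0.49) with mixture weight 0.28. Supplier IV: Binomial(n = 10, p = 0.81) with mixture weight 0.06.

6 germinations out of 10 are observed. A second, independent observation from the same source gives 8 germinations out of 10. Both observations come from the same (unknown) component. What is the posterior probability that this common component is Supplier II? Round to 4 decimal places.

0.0274

By Bayes' theorem, P(k | x) = π_k f_k(x) / Σ_j π_j f_j(x).
Since both observations come from the same component, the likelihood for component k is f_k(x₁)·f_k(x₂).
  p_I = [C(10,6)·0.31^6·0.69^4 = 210·0.000887504·0.226671 = 0.042246] × [0.00182728] = 7.71952e-05
  p_II = [C(10,6)·0.35^6·0.65^4 = 210·0.00183827·0.178506 = 0.0689098] × [0.00428138] = 0.000295029
  p_III = [C(10,6)·0.49^6·0.51^4 = 210·0.0138413·0.067652 = 0.196642] × [0.0388975] = 0.00764888
  p_IV = [C(10,6)·0.81^6·0.19^4 = 210·0.28243·0.00130321 = 0.0772936] × [0.301023] = 0.0232672
Multiply by the mixture weights:
  π_I·p_I = 0.32 × 7.71952e-05 = 2.47025e-05
  π_II·p_II = 0.34 × 0.000295029 = 0.00010031
  π_III·p_III = 0.28 × 0.00764888 = 0.00214169
  π_IV·p_IV = 0.06 × 0.0232672 = 0.00139603
Sum: 2.47025e-05 + 0.00010031 + 0.00214169 + 0.00139603 = 0.00366273
P(Supplier II | x) ≈ 0.0274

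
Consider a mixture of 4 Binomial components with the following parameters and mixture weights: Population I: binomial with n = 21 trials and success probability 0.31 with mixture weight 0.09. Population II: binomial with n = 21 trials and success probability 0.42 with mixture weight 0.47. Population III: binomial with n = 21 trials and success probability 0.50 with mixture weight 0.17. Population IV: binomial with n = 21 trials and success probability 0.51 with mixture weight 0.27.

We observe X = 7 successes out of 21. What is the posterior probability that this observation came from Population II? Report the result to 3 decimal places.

0.616

By Bayes' theorem, P(k | x) = π_k f_k(x) / Σ_j π_j f_j(x).
Component likelihoods at x = 7 successes out of 21:
  L_I = C(21,7)·0.31^7·0.69^14 = 116280·0.000275126·0.00554482 = 0.177388
  L_II = C(21,7)·0.42^7·0.58^14 = 116280·0.00230539·0.000487519 = 0.13069
  L_III = C(21,7)·0.50^7·0.50^14 = 116280·0.0078125·6.10352e-05 = 0.0554466
  L_IV = C(21,7)·0.51^7·0.49^14 = 116280·0.00897411·4.59987e-05 = 0.048
Multiply by the mixture weights:
  π_I·L_I = 0.09 × 0.177388 = 0.0159649
  π_II·L_II = 0.47 × 0.13069 = 0.0614242
  π_III·L_III = 0.17 × 0.0554466 = 0.00942593
  π_IV·L_IV = 0.27 × 0.048 = 0.01296
Normaliser: 0.0159649 + 0.0614242 + 0.00942593 + 0.01296 = 0.0997751
P(Population II | data) ≈ 0.616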